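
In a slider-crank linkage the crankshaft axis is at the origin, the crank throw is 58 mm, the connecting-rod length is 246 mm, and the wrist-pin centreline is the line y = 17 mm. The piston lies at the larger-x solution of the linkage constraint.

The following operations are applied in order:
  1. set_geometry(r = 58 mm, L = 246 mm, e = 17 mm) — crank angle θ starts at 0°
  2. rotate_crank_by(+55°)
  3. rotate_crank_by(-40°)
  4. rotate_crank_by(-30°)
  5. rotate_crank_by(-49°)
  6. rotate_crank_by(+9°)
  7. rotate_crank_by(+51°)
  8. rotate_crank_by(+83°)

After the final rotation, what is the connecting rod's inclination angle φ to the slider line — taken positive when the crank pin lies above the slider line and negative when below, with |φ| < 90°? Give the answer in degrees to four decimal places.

set_geometry: r = 58 mm, L = 246 mm, e = 17 mm; θ ← 0°
rotate_crank_by(+55°): θ ← 0° +55° = 55°
rotate_crank_by(-40°): θ ← 55° -40° = 15°
rotate_crank_by(-30°): θ ← 15° -30° = -15°
rotate_crank_by(-49°): θ ← -15° -49° = -64°
rotate_crank_by(+9°): θ ← -64° +9° = -55°
rotate_crank_by(+51°): θ ← -55° +51° = -4°
rotate_crank_by(+83°): θ ← -4° +83° = 79°
crank pin P = (r cos θ, r sin θ) = (11.066922, 56.934377)
h = r sin θ − e = 56.934377 − 17 = 39.934377
sin φ = h / L = 39.934377 / 246 = 0.16233486
φ = arcsin(0.16233486) = 9.342446°

9.3424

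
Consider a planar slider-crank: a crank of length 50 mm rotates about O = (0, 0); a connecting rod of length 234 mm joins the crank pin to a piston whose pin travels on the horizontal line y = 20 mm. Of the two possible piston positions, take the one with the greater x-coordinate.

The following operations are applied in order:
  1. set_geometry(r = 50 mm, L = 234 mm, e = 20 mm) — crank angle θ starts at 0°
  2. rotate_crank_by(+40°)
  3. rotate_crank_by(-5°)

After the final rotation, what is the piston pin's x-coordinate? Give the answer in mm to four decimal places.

274.7966

set_geometry: r = 50 mm, L = 234 mm, e = 20 mm; θ ← 0°
rotate_crank_by(+40°): θ ← 0° +40° = 40°
rotate_crank_by(-5°): θ ← 40° -5° = 35°
crank pin P = (r cos θ, r sin θ) = (40.957602, 28.678822)
h = r sin θ − e = 28.678822 − 20 = 8.678822
x = r cos θ + √(L² − h²) = 40.957602 + √(54756.0 − 75.3219) = 40.957602 + 233.839000 = 274.796602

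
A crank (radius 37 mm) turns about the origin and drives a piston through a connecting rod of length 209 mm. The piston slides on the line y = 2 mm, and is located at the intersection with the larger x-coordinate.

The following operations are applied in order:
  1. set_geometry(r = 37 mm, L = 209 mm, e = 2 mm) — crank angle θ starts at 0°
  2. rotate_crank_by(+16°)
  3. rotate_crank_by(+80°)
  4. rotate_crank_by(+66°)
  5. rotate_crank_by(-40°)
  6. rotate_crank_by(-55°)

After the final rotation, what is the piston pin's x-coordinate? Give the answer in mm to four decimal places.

220.9837

set_geometry: r = 37 mm, L = 209 mm, e = 2 mm; θ ← 0°
rotate_crank_by(+16°): θ ← 0° +16° = 16°
rotate_crank_by(+80°): θ ← 16° +80° = 96°
rotate_crank_by(+66°): θ ← 96° +66° = 162°
rotate_crank_by(-40°): θ ← 162° -40° = 122°
rotate_crank_by(-55°): θ ← 122° -55° = 67°
crank pin P = (r cos θ, r sin θ) = (14.457052, 34.058680)
h = r sin θ − e = 34.058680 − 2 = 32.058680
x = r cos θ + √(L² − h²) = 14.457052 + √(43681.0 − 1027.7589) = 14.457052 + 206.526611 = 220.983663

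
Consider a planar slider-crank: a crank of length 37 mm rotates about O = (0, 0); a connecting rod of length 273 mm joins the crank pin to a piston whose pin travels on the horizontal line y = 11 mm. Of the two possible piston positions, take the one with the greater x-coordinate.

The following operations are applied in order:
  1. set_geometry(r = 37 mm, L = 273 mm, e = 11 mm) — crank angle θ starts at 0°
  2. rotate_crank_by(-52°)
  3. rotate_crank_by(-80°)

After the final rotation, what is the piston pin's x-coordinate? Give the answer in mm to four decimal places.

245.5143

set_geometry: r = 37 mm, L = 273 mm, e = 11 mm; θ ← 0°
rotate_crank_by(-52°): θ ← 0° -52° = -52°
rotate_crank_by(-80°): θ ← -52° -80° = -132°
crank pin P = (r cos θ, r sin θ) = (-24.757832, -27.496359)
h = r sin θ − e = -27.496359 − 11 = -38.496359
x = r cos θ + √(L² − h²) = -24.757832 + √(74529.0 − 1481.9696) = -24.757832 + 270.272141 = 245.514309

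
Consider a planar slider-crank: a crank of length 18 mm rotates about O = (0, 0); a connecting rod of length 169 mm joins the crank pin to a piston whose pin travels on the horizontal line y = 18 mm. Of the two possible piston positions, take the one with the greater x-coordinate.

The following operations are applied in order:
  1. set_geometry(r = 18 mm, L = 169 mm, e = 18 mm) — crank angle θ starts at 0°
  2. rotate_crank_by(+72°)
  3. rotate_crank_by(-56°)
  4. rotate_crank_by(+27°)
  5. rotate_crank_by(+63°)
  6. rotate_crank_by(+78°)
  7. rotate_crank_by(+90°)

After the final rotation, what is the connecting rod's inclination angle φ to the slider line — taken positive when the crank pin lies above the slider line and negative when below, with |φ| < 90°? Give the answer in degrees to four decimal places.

set_geometry: r = 18 mm, L = 169 mm, e = 18 mm; θ ← 0°
rotate_crank_by(+72°): θ ← 0° +72° = 72°
rotate_crank_by(-56°): θ ← 72° -56° = 16°
rotate_crank_by(+27°): θ ← 16° +27° = 43°
rotate_crank_by(+63°): θ ← 43° +63° = 106°
rotate_crank_by(+78°): θ ← 106° +78° = 184°
rotate_crank_by(+90°): θ ← 184° +90° = 274°
crank pin P = (r cos θ, r sin θ) = (1.255617, -17.956153)
h = r sin θ − e = -17.956153 − 18 = -35.956153
sin φ = h / L = -35.956153 / 169 = -0.21275830
φ = arcsin(-0.21275830) = -12.284045°

-12.2840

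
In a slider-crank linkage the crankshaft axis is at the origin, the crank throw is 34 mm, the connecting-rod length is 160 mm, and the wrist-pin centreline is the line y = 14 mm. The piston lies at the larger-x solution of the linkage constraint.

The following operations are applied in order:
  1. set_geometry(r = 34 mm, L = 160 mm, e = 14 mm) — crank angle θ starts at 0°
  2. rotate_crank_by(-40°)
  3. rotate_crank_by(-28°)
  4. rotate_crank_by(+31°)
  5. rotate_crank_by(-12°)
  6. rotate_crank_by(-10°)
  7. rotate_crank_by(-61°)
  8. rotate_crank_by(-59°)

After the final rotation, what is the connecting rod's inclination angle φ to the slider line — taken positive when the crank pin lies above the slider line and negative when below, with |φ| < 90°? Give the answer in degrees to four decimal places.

set_geometry: r = 34 mm, L = 160 mm, e = 14 mm; θ ← 0°
rotate_crank_by(-40°): θ ← 0° -40° = -40°
rotate_crank_by(-28°): θ ← -40° -28° = -68°
rotate_crank_by(+31°): θ ← -68° +31° = -37°
rotate_crank_by(-12°): θ ← -37° -12° = -49°
rotate_crank_by(-10°): θ ← -49° -10° = -59°
rotate_crank_by(-61°): θ ← -59° -61° = -120°
rotate_crank_by(-59°): θ ← -120° -59° = -179°
crank pin P = (r cos θ, r sin θ) = (-33.994822, -0.593382)
h = r sin θ − e = -0.593382 − 14 = -14.593382
sin φ = h / L = -14.593382 / 160 = -0.09120864
φ = arcsin(-0.09120864) = -5.233143°

-5.2331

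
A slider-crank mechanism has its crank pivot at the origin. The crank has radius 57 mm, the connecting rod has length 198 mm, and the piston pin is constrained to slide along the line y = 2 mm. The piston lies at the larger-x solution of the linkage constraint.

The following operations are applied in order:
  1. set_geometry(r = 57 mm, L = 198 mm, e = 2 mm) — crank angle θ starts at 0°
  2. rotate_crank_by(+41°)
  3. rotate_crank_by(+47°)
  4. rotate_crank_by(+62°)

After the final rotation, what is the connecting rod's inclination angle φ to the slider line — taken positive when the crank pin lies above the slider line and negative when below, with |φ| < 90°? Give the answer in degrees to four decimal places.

set_geometry: r = 57 mm, L = 198 mm, e = 2 mm; θ ← 0°
rotate_crank_by(+41°): θ ← 0° +41° = 41°
rotate_crank_by(+47°): θ ← 41° +47° = 88°
rotate_crank_by(+62°): θ ← 88° +62° = 150°
crank pin P = (r cos θ, r sin θ) = (-49.363448, 28.500000)
h = r sin θ − e = 28.500000 − 2 = 26.500000
sin φ = h / L = 26.500000 / 198 = 0.13383838
φ = arcsin(0.13383838) = 7.691455°

7.6915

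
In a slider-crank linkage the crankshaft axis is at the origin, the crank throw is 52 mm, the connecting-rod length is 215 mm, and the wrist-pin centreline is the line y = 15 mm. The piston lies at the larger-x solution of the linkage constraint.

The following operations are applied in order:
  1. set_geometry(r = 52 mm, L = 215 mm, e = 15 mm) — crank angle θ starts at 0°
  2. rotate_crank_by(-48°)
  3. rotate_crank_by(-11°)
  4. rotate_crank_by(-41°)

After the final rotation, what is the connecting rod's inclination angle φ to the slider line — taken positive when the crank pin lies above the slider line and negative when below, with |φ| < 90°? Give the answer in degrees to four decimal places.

set_geometry: r = 52 mm, L = 215 mm, e = 15 mm; θ ← 0°
rotate_crank_by(-48°): θ ← 0° -48° = -48°
rotate_crank_by(-11°): θ ← -48° -11° = -59°
rotate_crank_by(-41°): θ ← -59° -41° = -100°
crank pin P = (r cos θ, r sin θ) = (-9.029705, -51.210003)
h = r sin θ − e = -51.210003 − 15 = -66.210003
sin φ = h / L = -66.210003 / 215 = -0.30795350
φ = arcsin(-0.30795350) = -17.935942°

-17.9359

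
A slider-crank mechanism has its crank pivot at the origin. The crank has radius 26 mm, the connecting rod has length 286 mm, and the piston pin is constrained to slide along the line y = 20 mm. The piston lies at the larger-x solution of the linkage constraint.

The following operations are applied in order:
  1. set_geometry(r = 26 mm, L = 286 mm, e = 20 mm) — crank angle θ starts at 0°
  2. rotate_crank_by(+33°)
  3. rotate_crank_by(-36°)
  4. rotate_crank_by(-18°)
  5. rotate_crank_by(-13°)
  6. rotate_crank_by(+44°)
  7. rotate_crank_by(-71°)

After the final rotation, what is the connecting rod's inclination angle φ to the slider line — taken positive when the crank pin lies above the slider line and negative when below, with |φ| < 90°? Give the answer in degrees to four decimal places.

-8.5945

set_geometry: r = 26 mm, L = 286 mm, e = 20 mm; θ ← 0°
rotate_crank_by(+33°): θ ← 0° +33° = 33°
rotate_crank_by(-36°): θ ← 33° -36° = -3°
rotate_crank_by(-18°): θ ← -3° -18° = -21°
rotate_crank_by(-13°): θ ← -21° -13° = -34°
rotate_crank_by(+44°): θ ← -34° +44° = 10°
rotate_crank_by(-71°): θ ← 10° -71° = -61°
crank pin P = (r cos θ, r sin θ) = (12.605050, -22.740112)
h = r sin θ − e = -22.740112 − 20 = -42.740112
sin φ = h / L = -42.740112 / 286 = -0.14944095
φ = arcsin(-0.14944095) = -8.594530°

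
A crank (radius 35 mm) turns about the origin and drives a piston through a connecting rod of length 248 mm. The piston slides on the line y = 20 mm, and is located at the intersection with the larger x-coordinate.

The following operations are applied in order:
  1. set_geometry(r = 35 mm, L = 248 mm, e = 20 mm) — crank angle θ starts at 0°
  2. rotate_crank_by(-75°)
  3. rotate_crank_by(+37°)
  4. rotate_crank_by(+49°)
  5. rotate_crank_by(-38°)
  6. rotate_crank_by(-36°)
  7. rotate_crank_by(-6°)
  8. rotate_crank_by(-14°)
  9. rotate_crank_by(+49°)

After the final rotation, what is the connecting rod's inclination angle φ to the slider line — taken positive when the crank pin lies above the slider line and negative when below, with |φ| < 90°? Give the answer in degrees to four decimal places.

set_geometry: r = 35 mm, L = 248 mm, e = 20 mm; θ ← 0°
rotate_crank_by(-75°): θ ← 0° -75° = -75°
rotate_crank_by(+37°): θ ← -75° +37° = -38°
rotate_crank_by(+49°): θ ← -38° +49° = 11°
rotate_crank_by(-38°): θ ← 11° -38° = -27°
rotate_crank_by(-36°): θ ← -27° -36° = -63°
rotate_crank_by(-6°): θ ← -63° -6° = -69°
rotate_crank_by(-14°): θ ← -69° -14° = -83°
rotate_crank_by(+49°): θ ← -83° +49° = -34°
crank pin P = (r cos θ, r sin θ) = (29.016315, -19.571752)
h = r sin θ − e = -19.571752 − 20 = -39.571752
sin φ = h / L = -39.571752 / 248 = -0.15956351
φ = arcsin(-0.15956351) = -9.181562°

-9.1816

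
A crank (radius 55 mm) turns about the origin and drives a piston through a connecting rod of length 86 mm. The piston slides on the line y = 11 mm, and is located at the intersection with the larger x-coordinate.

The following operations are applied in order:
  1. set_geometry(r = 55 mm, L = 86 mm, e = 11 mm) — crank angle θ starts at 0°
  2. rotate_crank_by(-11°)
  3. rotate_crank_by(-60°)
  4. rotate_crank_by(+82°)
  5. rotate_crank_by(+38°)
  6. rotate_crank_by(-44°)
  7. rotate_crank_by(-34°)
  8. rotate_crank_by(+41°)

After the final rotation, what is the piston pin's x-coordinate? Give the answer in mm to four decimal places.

139.7970

set_geometry: r = 55 mm, L = 86 mm, e = 11 mm; θ ← 0°
rotate_crank_by(-11°): θ ← 0° -11° = -11°
rotate_crank_by(-60°): θ ← -11° -60° = -71°
rotate_crank_by(+82°): θ ← -71° +82° = 11°
rotate_crank_by(+38°): θ ← 11° +38° = 49°
rotate_crank_by(-44°): θ ← 49° -44° = 5°
rotate_crank_by(-34°): θ ← 5° -34° = -29°
rotate_crank_by(+41°): θ ← -29° +41° = 12°
crank pin P = (r cos θ, r sin θ) = (53.798118, 11.435143)
h = r sin θ − e = 11.435143 − 11 = 0.435143
x = r cos θ + √(L² − h²) = 53.798118 + √(7396.0 − 0.1893) = 53.798118 + 85.998899 = 139.797017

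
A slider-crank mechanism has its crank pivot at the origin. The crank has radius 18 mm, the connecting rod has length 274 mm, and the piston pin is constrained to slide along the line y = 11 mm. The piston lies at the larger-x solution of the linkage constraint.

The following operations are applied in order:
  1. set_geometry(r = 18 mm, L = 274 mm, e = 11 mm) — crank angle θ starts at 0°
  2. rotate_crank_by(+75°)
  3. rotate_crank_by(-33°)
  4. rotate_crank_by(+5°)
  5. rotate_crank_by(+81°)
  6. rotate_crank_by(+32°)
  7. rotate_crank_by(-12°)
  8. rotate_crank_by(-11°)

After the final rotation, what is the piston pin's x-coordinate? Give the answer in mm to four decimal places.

260.8327

set_geometry: r = 18 mm, L = 274 mm, e = 11 mm; θ ← 0°
rotate_crank_by(+75°): θ ← 0° +75° = 75°
rotate_crank_by(-33°): θ ← 75° -33° = 42°
rotate_crank_by(+5°): θ ← 42° +5° = 47°
rotate_crank_by(+81°): θ ← 47° +81° = 128°
rotate_crank_by(+32°): θ ← 128° +32° = 160°
rotate_crank_by(-12°): θ ← 160° -12° = 148°
rotate_crank_by(-11°): θ ← 148° -11° = 137°
crank pin P = (r cos θ, r sin θ) = (-13.164367, 12.275970)
h = r sin θ − e = 12.275970 − 11 = 1.275970
x = r cos θ + √(L² − h²) = -13.164367 + √(75076.0 − 1.6281) = -13.164367 + 273.997029 = 260.832662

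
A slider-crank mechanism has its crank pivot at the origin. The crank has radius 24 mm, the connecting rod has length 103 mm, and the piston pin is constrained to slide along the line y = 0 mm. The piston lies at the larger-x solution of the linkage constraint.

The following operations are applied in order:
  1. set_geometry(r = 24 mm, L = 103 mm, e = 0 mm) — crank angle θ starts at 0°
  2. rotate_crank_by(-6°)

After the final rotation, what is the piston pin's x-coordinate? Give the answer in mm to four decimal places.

126.8380

set_geometry: r = 24 mm, L = 103 mm, e = 0 mm; θ ← 0°
rotate_crank_by(-6°): θ ← 0° -6° = -6°
crank pin P = (r cos θ, r sin θ) = (23.868525, -2.508683)
h = r sin θ − e = -2.508683 − 0 = -2.508683
x = r cos θ + √(L² − h²) = 23.868525 + √(10609.0 − 6.2935) = 23.868525 + 102.969445 = 126.837970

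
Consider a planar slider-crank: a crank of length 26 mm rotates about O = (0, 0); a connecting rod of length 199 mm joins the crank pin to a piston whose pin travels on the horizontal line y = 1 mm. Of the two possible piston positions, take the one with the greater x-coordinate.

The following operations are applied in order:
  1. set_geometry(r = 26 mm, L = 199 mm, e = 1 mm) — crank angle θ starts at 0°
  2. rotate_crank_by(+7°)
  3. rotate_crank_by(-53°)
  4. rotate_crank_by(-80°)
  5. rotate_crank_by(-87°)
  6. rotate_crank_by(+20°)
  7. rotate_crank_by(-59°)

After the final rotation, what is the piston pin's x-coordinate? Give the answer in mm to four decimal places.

189.5459

set_geometry: r = 26 mm, L = 199 mm, e = 1 mm; θ ← 0°
rotate_crank_by(+7°): θ ← 0° +7° = 7°
rotate_crank_by(-53°): θ ← 7° -53° = -46°
rotate_crank_by(-80°): θ ← -46° -80° = -126°
rotate_crank_by(-87°): θ ← -126° -87° = -213°
rotate_crank_by(+20°): θ ← -213° +20° = -193°
rotate_crank_by(-59°): θ ← -193° -59° = -252°
crank pin P = (r cos θ, r sin θ) = (-8.034442, 24.727469)
h = r sin θ − e = 24.727469 − 1 = 23.727469
x = r cos θ + √(L² − h²) = -8.034442 + √(39601.0 − 562.9928) = -8.034442 + 197.580382 = 189.545940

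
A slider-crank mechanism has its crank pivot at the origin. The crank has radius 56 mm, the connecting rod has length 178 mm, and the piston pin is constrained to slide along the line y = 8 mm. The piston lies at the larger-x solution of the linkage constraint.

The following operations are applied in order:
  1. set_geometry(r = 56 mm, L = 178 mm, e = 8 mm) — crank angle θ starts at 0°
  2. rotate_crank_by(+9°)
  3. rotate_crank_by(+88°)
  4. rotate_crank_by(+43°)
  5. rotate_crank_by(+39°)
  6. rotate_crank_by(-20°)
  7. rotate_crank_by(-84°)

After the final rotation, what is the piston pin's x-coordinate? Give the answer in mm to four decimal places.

186.4228

set_geometry: r = 56 mm, L = 178 mm, e = 8 mm; θ ← 0°
rotate_crank_by(+9°): θ ← 0° +9° = 9°
rotate_crank_by(+88°): θ ← 9° +88° = 97°
rotate_crank_by(+43°): θ ← 97° +43° = 140°
rotate_crank_by(+39°): θ ← 140° +39° = 179°
rotate_crank_by(-20°): θ ← 179° -20° = 159°
rotate_crank_by(-84°): θ ← 159° -84° = 75°
crank pin P = (r cos θ, r sin θ) = (14.493867, 54.091846)
h = r sin θ − e = 54.091846 − 8 = 46.091846
x = r cos θ + √(L² − h²) = 14.493867 + √(31684.0 − 2124.4583) = 14.493867 + 171.928886 = 186.422752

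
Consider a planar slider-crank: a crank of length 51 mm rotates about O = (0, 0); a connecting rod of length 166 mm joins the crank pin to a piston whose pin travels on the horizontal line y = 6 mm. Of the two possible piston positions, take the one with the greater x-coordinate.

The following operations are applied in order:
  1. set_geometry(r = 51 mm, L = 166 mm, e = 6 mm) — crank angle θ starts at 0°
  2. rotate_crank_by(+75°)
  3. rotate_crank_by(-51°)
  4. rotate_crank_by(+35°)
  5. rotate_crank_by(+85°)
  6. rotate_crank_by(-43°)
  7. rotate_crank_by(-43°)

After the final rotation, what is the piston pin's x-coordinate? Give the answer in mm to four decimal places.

set_geometry: r = 51 mm, L = 166 mm, e = 6 mm; θ ← 0°
rotate_crank_by(+75°): θ ← 0° +75° = 75°
rotate_crank_by(-51°): θ ← 75° -51° = 24°
rotate_crank_by(+35°): θ ← 24° +35° = 59°
rotate_crank_by(+85°): θ ← 59° +85° = 144°
rotate_crank_by(-43°): θ ← 144° -43° = 101°
rotate_crank_by(-43°): θ ← 101° -43° = 58°
crank pin P = (r cos θ, r sin θ) = (27.025882, 43.250453)
h = r sin θ − e = 43.250453 − 6 = 37.250453
x = r cos θ + √(L² − h²) = 27.025882 + √(27556.0 − 1387.5962) = 27.025882 + 161.766510 = 188.792392

188.7924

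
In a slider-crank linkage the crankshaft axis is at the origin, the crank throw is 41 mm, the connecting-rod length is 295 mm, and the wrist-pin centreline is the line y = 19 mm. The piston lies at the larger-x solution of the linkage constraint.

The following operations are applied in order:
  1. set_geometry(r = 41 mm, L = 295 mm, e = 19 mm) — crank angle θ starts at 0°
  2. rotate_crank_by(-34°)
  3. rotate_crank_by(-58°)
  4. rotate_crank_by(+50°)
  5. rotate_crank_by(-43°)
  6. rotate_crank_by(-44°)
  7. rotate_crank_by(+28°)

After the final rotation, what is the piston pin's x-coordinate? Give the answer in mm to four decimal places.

set_geometry: r = 41 mm, L = 295 mm, e = 19 mm; θ ← 0°
rotate_crank_by(-34°): θ ← 0° -34° = -34°
rotate_crank_by(-58°): θ ← -34° -58° = -92°
rotate_crank_by(+50°): θ ← -92° +50° = -42°
rotate_crank_by(-43°): θ ← -42° -43° = -85°
rotate_crank_by(-44°): θ ← -85° -44° = -129°
rotate_crank_by(+28°): θ ← -129° +28° = -101°
crank pin P = (r cos θ, r sin θ) = (-7.823169, -40.246715)
h = r sin θ − e = -40.246715 − 19 = -59.246715
x = r cos θ + √(L² − h²) = -7.823169 + √(87025.0 − 3510.1732) = -7.823169 + 288.989320 = 281.166151

281.1662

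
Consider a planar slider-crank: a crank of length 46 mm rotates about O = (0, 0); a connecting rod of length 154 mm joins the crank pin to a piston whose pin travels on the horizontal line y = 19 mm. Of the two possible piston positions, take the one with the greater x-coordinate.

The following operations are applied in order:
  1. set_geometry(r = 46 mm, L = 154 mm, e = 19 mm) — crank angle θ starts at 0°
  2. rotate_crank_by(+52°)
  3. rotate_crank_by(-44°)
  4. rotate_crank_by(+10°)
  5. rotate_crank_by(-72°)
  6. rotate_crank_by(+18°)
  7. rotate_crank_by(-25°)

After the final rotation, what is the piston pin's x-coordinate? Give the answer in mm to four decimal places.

set_geometry: r = 46 mm, L = 154 mm, e = 19 mm; θ ← 0°
rotate_crank_by(+52°): θ ← 0° +52° = 52°
rotate_crank_by(-44°): θ ← 52° -44° = 8°
rotate_crank_by(+10°): θ ← 8° +10° = 18°
rotate_crank_by(-72°): θ ← 18° -72° = -54°
rotate_crank_by(+18°): θ ← -54° +18° = -36°
rotate_crank_by(-25°): θ ← -36° -25° = -61°
crank pin P = (r cos θ, r sin θ) = (22.301243, -40.232507)
h = r sin θ − e = -40.232507 − 19 = -59.232507
x = r cos θ + √(L² − h²) = 22.301243 + √(23716.0 − 3508.4898) = 22.301243 + 142.153122 = 164.454365

164.4544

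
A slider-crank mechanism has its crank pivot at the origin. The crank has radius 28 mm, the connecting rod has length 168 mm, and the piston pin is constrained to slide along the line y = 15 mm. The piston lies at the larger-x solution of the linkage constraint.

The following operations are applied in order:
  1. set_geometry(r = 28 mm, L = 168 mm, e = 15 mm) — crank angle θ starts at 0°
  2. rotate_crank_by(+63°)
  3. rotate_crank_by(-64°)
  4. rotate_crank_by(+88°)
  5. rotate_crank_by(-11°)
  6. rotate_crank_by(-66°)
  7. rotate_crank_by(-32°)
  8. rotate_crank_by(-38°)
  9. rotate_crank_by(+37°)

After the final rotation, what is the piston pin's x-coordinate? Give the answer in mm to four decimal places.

set_geometry: r = 28 mm, L = 168 mm, e = 15 mm; θ ← 0°
rotate_crank_by(+63°): θ ← 0° +63° = 63°
rotate_crank_by(-64°): θ ← 63° -64° = -1°
rotate_crank_by(+88°): θ ← -1° +88° = 87°
rotate_crank_by(-11°): θ ← 87° -11° = 76°
rotate_crank_by(-66°): θ ← 76° -66° = 10°
rotate_crank_by(-32°): θ ← 10° -32° = -22°
rotate_crank_by(-38°): θ ← -22° -38° = -60°
rotate_crank_by(+37°): θ ← -60° +37° = -23°
crank pin P = (r cos θ, r sin θ) = (25.774136, -10.940472)
h = r sin θ − e = -10.940472 − 15 = -25.940472
x = r cos θ + √(L² − h²) = 25.774136 + √(28224.0 − 672.9081) = 25.774136 + 165.985216 = 191.759352

191.7594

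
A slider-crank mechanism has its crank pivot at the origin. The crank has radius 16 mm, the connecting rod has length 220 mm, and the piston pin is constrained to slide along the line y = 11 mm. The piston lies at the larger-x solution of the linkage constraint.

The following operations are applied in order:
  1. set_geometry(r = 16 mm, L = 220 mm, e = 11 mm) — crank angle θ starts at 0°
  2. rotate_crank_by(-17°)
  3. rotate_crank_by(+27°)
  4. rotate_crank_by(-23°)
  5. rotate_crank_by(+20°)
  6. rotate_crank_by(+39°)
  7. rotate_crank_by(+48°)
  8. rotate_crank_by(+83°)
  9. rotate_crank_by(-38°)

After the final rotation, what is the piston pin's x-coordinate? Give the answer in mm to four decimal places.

set_geometry: r = 16 mm, L = 220 mm, e = 11 mm; θ ← 0°
rotate_crank_by(-17°): θ ← 0° -17° = -17°
rotate_crank_by(+27°): θ ← -17° +27° = 10°
rotate_crank_by(-23°): θ ← 10° -23° = -13°
rotate_crank_by(+20°): θ ← -13° +20° = 7°
rotate_crank_by(+39°): θ ← 7° +39° = 46°
rotate_crank_by(+48°): θ ← 46° +48° = 94°
rotate_crank_by(+83°): θ ← 94° +83° = 177°
rotate_crank_by(-38°): θ ← 177° -38° = 139°
crank pin P = (r cos θ, r sin θ) = (-12.075353, 10.496944)
h = r sin θ − e = 10.496944 − 11 = -0.503056
x = r cos θ + √(L² − h²) = -12.075353 + √(48400.0 − 0.2531) = -12.075353 + 219.999425 = 207.924072

207.9241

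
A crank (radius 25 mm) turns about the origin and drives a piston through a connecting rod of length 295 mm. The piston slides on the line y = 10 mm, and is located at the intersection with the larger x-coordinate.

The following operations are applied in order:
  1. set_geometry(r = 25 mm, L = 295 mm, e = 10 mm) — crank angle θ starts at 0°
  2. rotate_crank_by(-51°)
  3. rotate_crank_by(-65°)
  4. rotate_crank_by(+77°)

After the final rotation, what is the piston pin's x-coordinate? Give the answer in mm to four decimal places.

313.3042

set_geometry: r = 25 mm, L = 295 mm, e = 10 mm; θ ← 0°
rotate_crank_by(-51°): θ ← 0° -51° = -51°
rotate_crank_by(-65°): θ ← -51° -65° = -116°
rotate_crank_by(+77°): θ ← -116° +77° = -39°
crank pin P = (r cos θ, r sin θ) = (19.428649, -15.733010)
h = r sin θ − e = -15.733010 − 10 = -25.733010
x = r cos θ + √(L² − h²) = 19.428649 + √(87025.0 − 662.1878) = 19.428649 + 293.875505 = 313.304154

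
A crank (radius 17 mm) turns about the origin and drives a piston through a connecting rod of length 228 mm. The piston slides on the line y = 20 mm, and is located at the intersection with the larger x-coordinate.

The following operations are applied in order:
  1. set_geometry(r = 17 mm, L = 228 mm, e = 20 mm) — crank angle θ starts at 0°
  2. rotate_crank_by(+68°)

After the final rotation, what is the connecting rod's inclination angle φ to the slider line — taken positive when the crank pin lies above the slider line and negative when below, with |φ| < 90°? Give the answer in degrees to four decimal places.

-1.0650

set_geometry: r = 17 mm, L = 228 mm, e = 20 mm; θ ← 0°
rotate_crank_by(+68°): θ ← 0° +68° = 68°
crank pin P = (r cos θ, r sin θ) = (6.368312, 15.762126)
h = r sin θ − e = 15.762126 − 20 = -4.237874
sin φ = h / L = -4.237874 / 228 = -0.01858717
φ = arcsin(-0.01858717) = -1.065028°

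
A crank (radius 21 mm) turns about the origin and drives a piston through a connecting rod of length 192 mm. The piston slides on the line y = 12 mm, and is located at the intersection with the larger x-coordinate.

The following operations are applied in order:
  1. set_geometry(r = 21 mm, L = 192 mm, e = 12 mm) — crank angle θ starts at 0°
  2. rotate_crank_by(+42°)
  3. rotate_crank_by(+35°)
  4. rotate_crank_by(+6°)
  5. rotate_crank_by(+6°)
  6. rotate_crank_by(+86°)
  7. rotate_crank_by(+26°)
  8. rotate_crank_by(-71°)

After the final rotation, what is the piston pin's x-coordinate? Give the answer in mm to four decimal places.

set_geometry: r = 21 mm, L = 192 mm, e = 12 mm; θ ← 0°
rotate_crank_by(+42°): θ ← 0° +42° = 42°
rotate_crank_by(+35°): θ ← 42° +35° = 77°
rotate_crank_by(+6°): θ ← 77° +6° = 83°
rotate_crank_by(+6°): θ ← 83° +6° = 89°
rotate_crank_by(+86°): θ ← 89° +86° = 175°
rotate_crank_by(+26°): θ ← 175° +26° = 201°
rotate_crank_by(-71°): θ ← 201° -71° = 130°
crank pin P = (r cos θ, r sin θ) = (-13.498540, 16.086933)
h = r sin θ − e = 16.086933 − 12 = 4.086933
x = r cos θ + √(L² − h²) = -13.498540 + √(36864.0 − 16.7030) = -13.498540 + 191.956498 = 178.457958

178.4580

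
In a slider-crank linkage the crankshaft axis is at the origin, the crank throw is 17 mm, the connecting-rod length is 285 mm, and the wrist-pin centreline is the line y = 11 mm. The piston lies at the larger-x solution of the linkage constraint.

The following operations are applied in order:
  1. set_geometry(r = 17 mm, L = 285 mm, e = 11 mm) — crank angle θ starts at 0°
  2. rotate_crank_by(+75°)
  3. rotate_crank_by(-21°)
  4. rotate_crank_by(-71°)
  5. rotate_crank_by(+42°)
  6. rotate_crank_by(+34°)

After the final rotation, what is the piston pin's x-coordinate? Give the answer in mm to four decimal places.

293.7333

set_geometry: r = 17 mm, L = 285 mm, e = 11 mm; θ ← 0°
rotate_crank_by(+75°): θ ← 0° +75° = 75°
rotate_crank_by(-21°): θ ← 75° -21° = 54°
rotate_crank_by(-71°): θ ← 54° -71° = -17°
rotate_crank_by(+42°): θ ← -17° +42° = 25°
rotate_crank_by(+34°): θ ← 25° +34° = 59°
crank pin P = (r cos θ, r sin θ) = (8.755647, 14.571844)
h = r sin θ − e = 14.571844 − 11 = 3.571844
x = r cos θ + √(L² − h²) = 8.755647 + √(81225.0 − 12.7581) = 8.755647 + 284.977617 = 293.733264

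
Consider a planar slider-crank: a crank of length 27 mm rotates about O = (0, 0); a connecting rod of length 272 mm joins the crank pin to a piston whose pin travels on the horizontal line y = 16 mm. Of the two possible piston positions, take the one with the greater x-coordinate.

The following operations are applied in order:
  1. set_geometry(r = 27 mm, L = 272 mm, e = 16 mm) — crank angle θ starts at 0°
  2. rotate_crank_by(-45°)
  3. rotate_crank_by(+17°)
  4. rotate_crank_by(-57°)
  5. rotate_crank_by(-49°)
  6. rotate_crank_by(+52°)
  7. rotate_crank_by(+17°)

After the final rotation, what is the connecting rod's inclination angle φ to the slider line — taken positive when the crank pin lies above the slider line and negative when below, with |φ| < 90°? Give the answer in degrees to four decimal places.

set_geometry: r = 27 mm, L = 272 mm, e = 16 mm; θ ← 0°
rotate_crank_by(-45°): θ ← 0° -45° = -45°
rotate_crank_by(+17°): θ ← -45° +17° = -28°
rotate_crank_by(-57°): θ ← -28° -57° = -85°
rotate_crank_by(-49°): θ ← -85° -49° = -134°
rotate_crank_by(+52°): θ ← -134° +52° = -82°
rotate_crank_by(+17°): θ ← -82° +17° = -65°
crank pin P = (r cos θ, r sin θ) = (11.410693, -24.470310)
h = r sin θ − e = -24.470310 − 16 = -40.470310
sin φ = h / L = -40.470310 / 272 = -0.14878791
φ = arcsin(-0.14878791) = -8.556690°

-8.5567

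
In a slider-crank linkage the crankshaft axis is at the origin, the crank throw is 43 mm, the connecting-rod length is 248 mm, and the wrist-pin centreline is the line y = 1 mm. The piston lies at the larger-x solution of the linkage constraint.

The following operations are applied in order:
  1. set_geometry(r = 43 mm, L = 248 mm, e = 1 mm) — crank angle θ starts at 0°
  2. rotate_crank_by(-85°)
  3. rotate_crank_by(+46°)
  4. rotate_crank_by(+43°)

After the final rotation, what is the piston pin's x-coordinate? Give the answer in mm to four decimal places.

set_geometry: r = 43 mm, L = 248 mm, e = 1 mm; θ ← 0°
rotate_crank_by(-85°): θ ← 0° -85° = -85°
rotate_crank_by(+46°): θ ← -85° +46° = -39°
rotate_crank_by(+43°): θ ← -39° +43° = 4°
crank pin P = (r cos θ, r sin θ) = (42.895254, 2.999528)
h = r sin θ − e = 2.999528 − 1 = 1.999528
x = r cos θ + √(L² − h²) = 42.895254 + √(61504.0 − 3.9981) = 42.895254 + 247.991939 = 290.887193

290.8872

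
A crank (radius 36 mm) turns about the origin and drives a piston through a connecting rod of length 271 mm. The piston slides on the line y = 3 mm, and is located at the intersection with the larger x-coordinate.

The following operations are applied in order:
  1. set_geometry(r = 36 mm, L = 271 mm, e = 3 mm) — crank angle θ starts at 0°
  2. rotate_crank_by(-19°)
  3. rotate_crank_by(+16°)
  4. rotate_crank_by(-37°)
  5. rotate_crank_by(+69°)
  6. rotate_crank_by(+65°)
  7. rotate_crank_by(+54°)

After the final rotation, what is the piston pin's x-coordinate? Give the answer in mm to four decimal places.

239.9930

set_geometry: r = 36 mm, L = 271 mm, e = 3 mm; θ ← 0°
rotate_crank_by(-19°): θ ← 0° -19° = -19°
rotate_crank_by(+16°): θ ← -19° +16° = -3°
rotate_crank_by(-37°): θ ← -3° -37° = -40°
rotate_crank_by(+69°): θ ← -40° +69° = 29°
rotate_crank_by(+65°): θ ← 29° +65° = 94°
rotate_crank_by(+54°): θ ← 94° +54° = 148°
crank pin P = (r cos θ, r sin θ) = (-30.529731, 19.077094)
h = r sin θ − e = 19.077094 − 3 = 16.077094
x = r cos θ + √(L² − h²) = -30.529731 + √(73441.0 − 258.4729) = -30.529731 + 270.522692 = 239.992961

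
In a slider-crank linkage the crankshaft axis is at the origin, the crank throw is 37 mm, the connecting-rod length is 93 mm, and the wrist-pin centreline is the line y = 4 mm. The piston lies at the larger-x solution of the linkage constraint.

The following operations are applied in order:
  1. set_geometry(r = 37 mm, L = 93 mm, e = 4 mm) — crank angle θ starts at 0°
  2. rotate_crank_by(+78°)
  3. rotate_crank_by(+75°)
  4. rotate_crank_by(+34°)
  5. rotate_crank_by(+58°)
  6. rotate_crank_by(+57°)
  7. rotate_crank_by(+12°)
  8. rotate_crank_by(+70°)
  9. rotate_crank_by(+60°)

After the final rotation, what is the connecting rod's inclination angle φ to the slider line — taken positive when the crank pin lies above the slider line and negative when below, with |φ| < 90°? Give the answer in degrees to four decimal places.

set_geometry: r = 37 mm, L = 93 mm, e = 4 mm; θ ← 0°
rotate_crank_by(+78°): θ ← 0° +78° = 78°
rotate_crank_by(+75°): θ ← 78° +75° = 153°
rotate_crank_by(+34°): θ ← 153° +34° = 187°
rotate_crank_by(+58°): θ ← 187° +58° = 245°
rotate_crank_by(+57°): θ ← 245° +57° = 302°
rotate_crank_by(+12°): θ ← 302° +12° = 314°
rotate_crank_by(+70°): θ ← 314° +70° = 384°
rotate_crank_by(+60°): θ ← 384° +60° = 444°
crank pin P = (r cos θ, r sin θ) = (3.867553, 36.797310)
h = r sin θ − e = 36.797310 − 4 = 32.797310
sin φ = h / L = 32.797310 / 93 = 0.35265925
φ = arcsin(0.35265925) = 20.650053°

20.6501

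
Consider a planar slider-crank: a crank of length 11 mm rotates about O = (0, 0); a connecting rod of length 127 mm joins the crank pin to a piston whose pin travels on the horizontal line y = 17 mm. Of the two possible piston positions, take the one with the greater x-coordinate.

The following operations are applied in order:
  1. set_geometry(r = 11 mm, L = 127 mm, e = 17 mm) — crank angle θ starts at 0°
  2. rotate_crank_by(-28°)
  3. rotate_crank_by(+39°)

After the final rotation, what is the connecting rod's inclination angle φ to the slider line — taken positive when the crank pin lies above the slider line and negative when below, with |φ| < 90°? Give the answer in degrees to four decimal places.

-6.7381

set_geometry: r = 11 mm, L = 127 mm, e = 17 mm; θ ← 0°
rotate_crank_by(-28°): θ ← 0° -28° = -28°
rotate_crank_by(+39°): θ ← -28° +39° = 11°
crank pin P = (r cos θ, r sin θ) = (10.797899, 2.098899)
h = r sin θ − e = 2.098899 − 17 = -14.901101
sin φ = h / L = -14.901101 / 127 = -0.11733150
φ = arcsin(-0.11733150) = -6.738121°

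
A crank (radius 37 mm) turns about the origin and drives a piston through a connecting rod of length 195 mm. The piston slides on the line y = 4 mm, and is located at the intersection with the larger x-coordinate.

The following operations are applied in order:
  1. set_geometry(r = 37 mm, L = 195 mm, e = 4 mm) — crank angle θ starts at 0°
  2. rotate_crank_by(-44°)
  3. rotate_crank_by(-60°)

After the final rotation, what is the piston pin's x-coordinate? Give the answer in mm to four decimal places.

set_geometry: r = 37 mm, L = 195 mm, e = 4 mm; θ ← 0°
rotate_crank_by(-44°): θ ← 0° -44° = -44°
rotate_crank_by(-60°): θ ← -44° -60° = -104°
crank pin P = (r cos θ, r sin θ) = (-8.951110, -35.900942)
h = r sin θ − e = -35.900942 − 4 = -39.900942
x = r cos θ + √(L² − h²) = -8.951110 + √(38025.0 − 1592.0852) = -8.951110 + 190.874081 = 181.922971

181.9230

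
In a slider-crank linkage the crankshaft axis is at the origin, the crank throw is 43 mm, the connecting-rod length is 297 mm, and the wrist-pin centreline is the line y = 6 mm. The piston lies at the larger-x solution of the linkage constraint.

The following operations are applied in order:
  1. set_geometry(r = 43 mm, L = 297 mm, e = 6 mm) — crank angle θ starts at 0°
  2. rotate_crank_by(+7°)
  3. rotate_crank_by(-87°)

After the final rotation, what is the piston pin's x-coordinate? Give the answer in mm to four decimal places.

set_geometry: r = 43 mm, L = 297 mm, e = 6 mm; θ ← 0°
rotate_crank_by(+7°): θ ← 0° +7° = 7°
rotate_crank_by(-87°): θ ← 7° -87° = -80°
crank pin P = (r cos θ, r sin θ) = (7.466872, -42.346733)
h = r sin θ − e = -42.346733 − 6 = -48.346733
x = r cos θ + √(L² − h²) = 7.466872 + √(88209.0 − 2337.4066) = 7.466872 + 293.038553 = 300.505424

300.5054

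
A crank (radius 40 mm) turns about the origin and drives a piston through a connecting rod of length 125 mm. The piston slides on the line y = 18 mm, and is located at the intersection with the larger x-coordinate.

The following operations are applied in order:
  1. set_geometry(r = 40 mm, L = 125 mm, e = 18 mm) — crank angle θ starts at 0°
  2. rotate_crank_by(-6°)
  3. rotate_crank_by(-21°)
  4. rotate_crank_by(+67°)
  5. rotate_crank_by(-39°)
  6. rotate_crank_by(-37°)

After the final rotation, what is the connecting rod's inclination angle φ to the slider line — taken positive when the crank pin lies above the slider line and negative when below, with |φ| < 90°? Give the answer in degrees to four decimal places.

set_geometry: r = 40 mm, L = 125 mm, e = 18 mm; θ ← 0°
rotate_crank_by(-6°): θ ← 0° -6° = -6°
rotate_crank_by(-21°): θ ← -6° -21° = -27°
rotate_crank_by(+67°): θ ← -27° +67° = 40°
rotate_crank_by(-39°): θ ← 40° -39° = 1°
rotate_crank_by(-37°): θ ← 1° -37° = -36°
crank pin P = (r cos θ, r sin θ) = (32.360680, -23.511410)
h = r sin θ − e = -23.511410 − 18 = -41.511410
sin φ = h / L = -41.511410 / 125 = -0.33209128
φ = arcsin(-0.33209128) = -19.395757°

-19.3958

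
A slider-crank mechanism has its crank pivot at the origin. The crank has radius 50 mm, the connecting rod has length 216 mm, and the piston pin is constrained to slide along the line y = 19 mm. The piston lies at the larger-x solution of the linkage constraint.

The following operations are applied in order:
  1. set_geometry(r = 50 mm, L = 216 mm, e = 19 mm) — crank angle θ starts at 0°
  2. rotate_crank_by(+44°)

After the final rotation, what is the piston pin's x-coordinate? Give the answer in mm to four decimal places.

251.3933

set_geometry: r = 50 mm, L = 216 mm, e = 19 mm; θ ← 0°
rotate_crank_by(+44°): θ ← 0° +44° = 44°
crank pin P = (r cos θ, r sin θ) = (35.966990, 34.732919)
h = r sin θ − e = 34.732919 − 19 = 15.732919
x = r cos θ + √(L² − h²) = 35.966990 + √(46656.0 − 247.5247) = 35.966990 + 215.426264 = 251.393254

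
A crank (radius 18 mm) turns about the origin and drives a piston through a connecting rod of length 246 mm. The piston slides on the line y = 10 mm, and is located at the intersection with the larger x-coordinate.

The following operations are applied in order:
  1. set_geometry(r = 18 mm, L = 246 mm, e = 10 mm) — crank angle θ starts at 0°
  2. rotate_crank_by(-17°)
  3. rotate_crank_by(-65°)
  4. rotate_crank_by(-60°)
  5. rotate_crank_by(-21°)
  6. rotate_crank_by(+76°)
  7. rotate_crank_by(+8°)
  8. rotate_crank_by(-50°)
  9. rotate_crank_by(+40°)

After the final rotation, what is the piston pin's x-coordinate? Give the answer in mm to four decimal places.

244.7158

set_geometry: r = 18 mm, L = 246 mm, e = 10 mm; θ ← 0°
rotate_crank_by(-17°): θ ← 0° -17° = -17°
rotate_crank_by(-65°): θ ← -17° -65° = -82°
rotate_crank_by(-60°): θ ← -82° -60° = -142°
rotate_crank_by(-21°): θ ← -142° -21° = -163°
rotate_crank_by(+76°): θ ← -163° +76° = -87°
rotate_crank_by(+8°): θ ← -87° +8° = -79°
rotate_crank_by(-50°): θ ← -79° -50° = -129°
rotate_crank_by(+40°): θ ← -129° +40° = -89°
crank pin P = (r cos θ, r sin θ) = (0.314143, -17.997259)
h = r sin θ − e = -17.997259 − 10 = -27.997259
x = r cos θ + √(L² − h²) = 0.314143 + √(60516.0 − 783.8465) = 0.314143 + 244.401623 = 244.715767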